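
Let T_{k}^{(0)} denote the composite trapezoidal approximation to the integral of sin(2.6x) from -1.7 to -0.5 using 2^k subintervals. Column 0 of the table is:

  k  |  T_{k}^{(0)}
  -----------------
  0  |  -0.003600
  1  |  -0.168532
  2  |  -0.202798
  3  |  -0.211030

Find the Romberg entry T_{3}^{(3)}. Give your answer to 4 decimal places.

Richardson extrapolation on the trapezoidal column (denominator 4−1=3):
T_{1}^{(1)} = (4·(-0.168532) − (-0.003600)) / 3 = -0.223509
T_{2}^{(1)} = -0.202798 + (-0.202798 − (-0.168532))/3 = -0.214220
T_{3}^{(1)} = (4·(-0.211030) − (-0.202798)) / 3 = -0.213774
T_{2}^{(2)} = -0.214220 + (-0.214220 − (-0.223509))/15 = -0.213601
T_{3}^{(2)} = -0.213774 + (-0.213774 − (-0.214220))/15 = -0.213744
T_{3}^{(3)} = -0.213744 + (-0.213744 − (-0.213601))/63 = -0.213746

-0.2137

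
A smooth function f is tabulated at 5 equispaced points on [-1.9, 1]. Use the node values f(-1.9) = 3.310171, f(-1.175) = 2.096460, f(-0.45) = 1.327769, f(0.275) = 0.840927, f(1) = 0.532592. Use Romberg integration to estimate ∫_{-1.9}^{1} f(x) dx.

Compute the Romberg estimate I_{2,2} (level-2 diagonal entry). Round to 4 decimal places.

4.4089

I_{0,0} (trapezoid, 1 panel, h=2.9000): 5.572006
I_{1,0} (trapezoid, 2 panels, h=1.4500): 4.711268
I_{2,0} (trapezoid, 4 panels, h=0.7250): 4.485240
I_{1,1} = 4.711268 + (4.711268 − 5.572006)/3 = 4.424355
I_{2,1} = 4.485240 + (4.485240 − 4.711268)/3 = 4.409897
I_{2,2} = 4.409897 + (4.409897 − 4.424355)/15 = 4.408933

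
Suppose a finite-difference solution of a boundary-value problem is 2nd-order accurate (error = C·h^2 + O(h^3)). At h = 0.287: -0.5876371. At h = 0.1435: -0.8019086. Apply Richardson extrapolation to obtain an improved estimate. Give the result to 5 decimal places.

The leading error scales as h^2; refining by a factor of 2 reduces it by 2^2 = 4.
Extrapolated value = (4·A(h/2) − A(h)) / (4 − 1)
= (4·(-0.8019086) − (-0.5876371)) / 3
= -2.6199973 / 3 = -0.8733324

-0.87333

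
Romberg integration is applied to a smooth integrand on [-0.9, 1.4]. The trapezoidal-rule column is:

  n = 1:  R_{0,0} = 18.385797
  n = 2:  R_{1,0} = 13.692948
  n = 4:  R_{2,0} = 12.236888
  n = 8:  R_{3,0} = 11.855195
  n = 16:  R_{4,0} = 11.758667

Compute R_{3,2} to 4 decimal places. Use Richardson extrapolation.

Richardson extrapolation on the trapezoidal column (denominator 4−1=3):
R_{2,1} = (4·12.236888 − 13.692948) / 3 = 11.751535
R_{3,1} = (4·11.855195 − 12.236888) / 3 = 11.727964
R_{3,2} = (16·11.727964 − 11.751535) / 15 = 11.726393

11.7264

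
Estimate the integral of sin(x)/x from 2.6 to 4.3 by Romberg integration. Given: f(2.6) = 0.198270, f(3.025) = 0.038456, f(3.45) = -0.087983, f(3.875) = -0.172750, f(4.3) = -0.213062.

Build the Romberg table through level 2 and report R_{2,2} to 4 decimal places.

R_{0,0} (trapezoid, 1 panel, h=1.7000): -0.012573
R_{1,0} (trapezoid, 2 panels, h=0.8500): -0.081072
R_{2,0} (trapezoid, 4 panels, h=0.4250): -0.097611
R_{1,1} = -0.081072 + (-0.081072 − (-0.012573))/3 = -0.103905
R_{2,1} = -0.097611 + (-0.097611 − (-0.081072))/3 = -0.103124
R_{2,2} = -0.103124 + (-0.103124 − (-0.103905))/15 = -0.103072

-0.1031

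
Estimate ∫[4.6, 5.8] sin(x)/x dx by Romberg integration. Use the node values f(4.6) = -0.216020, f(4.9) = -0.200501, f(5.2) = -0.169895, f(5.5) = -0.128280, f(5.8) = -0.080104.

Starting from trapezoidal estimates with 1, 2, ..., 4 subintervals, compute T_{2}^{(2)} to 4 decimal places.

T_{0}^{(0)} (trapezoid, 1 panel, h=1.2000): -0.177674
T_{1}^{(0)} (trapezoid, 2 panels, h=0.6000): -0.190774
T_{2}^{(0)} (trapezoid, 4 panels, h=0.3000): -0.194021
T_{1}^{(1)} = -0.190774 + (-0.190774 − (-0.177674))/3 = -0.195141
T_{2}^{(1)} = -0.194021 + (-0.194021 − (-0.190774))/3 = -0.195103
T_{2}^{(2)} = -0.195103 + (-0.195103 − (-0.195141))/15 = -0.195100

-0.1951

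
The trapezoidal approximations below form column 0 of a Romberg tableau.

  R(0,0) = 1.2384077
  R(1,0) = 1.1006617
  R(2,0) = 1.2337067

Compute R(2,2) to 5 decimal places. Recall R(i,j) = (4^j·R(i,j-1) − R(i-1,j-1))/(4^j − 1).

1.29294

R(1,1) = 1.1006617 + (1.1006617 − 1.2384077)/3 = 1.0547464
R(2,1) = 1.2337067 + (1.2337067 − 1.1006617)/3 = 1.2780550
R(2,2) = (16·1.2780550 − 1.0547464) / 15 = 1.2929422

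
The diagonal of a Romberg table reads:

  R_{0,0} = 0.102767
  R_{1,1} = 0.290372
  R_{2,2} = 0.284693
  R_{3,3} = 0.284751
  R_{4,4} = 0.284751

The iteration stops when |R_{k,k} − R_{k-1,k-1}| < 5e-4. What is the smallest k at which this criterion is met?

k = 3

|R_{1,1} − R_{0,0}| = 0.187605 ≥ 5e-4
|R_{2,2} − R_{1,1}| = 0.005679 ≥ 5e-4
|R_{3,3} − R_{2,2}| = 0.000058 < 5e-4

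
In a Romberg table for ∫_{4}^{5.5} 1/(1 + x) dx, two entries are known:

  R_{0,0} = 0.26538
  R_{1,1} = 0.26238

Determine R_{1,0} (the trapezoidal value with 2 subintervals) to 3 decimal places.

0.263

From R_{1,1} = (4·R_{1,0} − R_{0,0})/3, solve for R_{1,0}:
4·R_{1,0} = 3·0.26238 + 0.26538 = 1.05252
R_{1,0} = 0.26313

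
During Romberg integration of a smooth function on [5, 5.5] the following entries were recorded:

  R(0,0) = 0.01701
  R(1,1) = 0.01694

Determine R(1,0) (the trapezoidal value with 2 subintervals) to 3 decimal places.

0.017

From R(1,1) = (4·R(1,0) − R(0,0))/3, solve for R(1,0):
4·R(1,0) = 3·0.01694 + 0.01701 = 0.06783
R(1,0) = 0.01696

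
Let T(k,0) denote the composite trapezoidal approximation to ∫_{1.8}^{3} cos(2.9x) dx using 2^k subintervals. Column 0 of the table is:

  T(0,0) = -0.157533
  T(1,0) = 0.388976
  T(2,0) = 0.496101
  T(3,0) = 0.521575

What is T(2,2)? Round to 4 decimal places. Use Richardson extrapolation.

T(1,1) = 0.388976 + (0.388976 − (-0.157533))/3 = 0.571146
T(2,1) = 0.496101 + (0.496101 − 0.388976)/3 = 0.531809
T(2,2) = (16·0.531809 − 0.571146) / 15 = 0.529187

0.5292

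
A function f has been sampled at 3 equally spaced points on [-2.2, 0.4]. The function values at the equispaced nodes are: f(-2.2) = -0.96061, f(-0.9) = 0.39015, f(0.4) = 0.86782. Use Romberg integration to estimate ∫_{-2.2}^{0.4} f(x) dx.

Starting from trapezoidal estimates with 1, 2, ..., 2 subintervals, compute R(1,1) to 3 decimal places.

R(0,0) (trapezoid, 1 panel, h=2.6000): -0.12063
R(1,0) (trapezoid, 2 panels, h=1.3000): 0.44688
R(1,1) = 0.44688 + (0.44688 − (-0.12063))/3 = 0.63605

0.636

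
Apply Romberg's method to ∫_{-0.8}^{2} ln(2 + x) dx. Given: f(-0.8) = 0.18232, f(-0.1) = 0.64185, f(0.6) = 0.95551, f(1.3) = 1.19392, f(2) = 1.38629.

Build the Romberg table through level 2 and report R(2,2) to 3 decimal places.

R(0,0) (trapezoid, 1 panel, h=2.8000): 2.19605
R(1,0) (trapezoid, 2 panels, h=1.4000): 2.43574
R(2,0) (trapezoid, 4 panels, h=0.7000): 2.50291
R(1,1) = 2.43574 + (2.43574 − 2.19605)/3 = 2.51564
R(2,1) = 2.50291 + (2.50291 − 2.43574)/3 = 2.52530
R(2,2) = 2.52530 + (2.52530 − 2.51564)/15 = 2.52594

2.526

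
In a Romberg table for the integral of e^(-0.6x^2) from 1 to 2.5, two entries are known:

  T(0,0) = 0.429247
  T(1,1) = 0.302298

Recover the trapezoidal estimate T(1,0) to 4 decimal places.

From T(1,1) = (4·T(1,0) − T(0,0))/3, solve for T(1,0):
4·T(1,0) = 3·0.302298 + 0.429247 = 1.336141
T(1,0) = 0.334035

0.3340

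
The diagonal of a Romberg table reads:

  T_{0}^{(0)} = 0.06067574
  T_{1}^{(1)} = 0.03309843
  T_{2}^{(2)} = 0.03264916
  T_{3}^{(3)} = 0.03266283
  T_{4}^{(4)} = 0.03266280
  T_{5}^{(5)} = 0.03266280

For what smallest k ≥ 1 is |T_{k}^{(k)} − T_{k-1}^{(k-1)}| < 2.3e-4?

k = 3

|T_{1}^{(1)} − T_{0}^{(0)}| = 0.02757731 ≥ 2.3e-4
|T_{2}^{(2)} − T_{1}^{(1)}| = 0.00044927 ≥ 2.3e-4
|T_{3}^{(3)} − T_{2}^{(2)}| = 0.00001367 < 2.3e-4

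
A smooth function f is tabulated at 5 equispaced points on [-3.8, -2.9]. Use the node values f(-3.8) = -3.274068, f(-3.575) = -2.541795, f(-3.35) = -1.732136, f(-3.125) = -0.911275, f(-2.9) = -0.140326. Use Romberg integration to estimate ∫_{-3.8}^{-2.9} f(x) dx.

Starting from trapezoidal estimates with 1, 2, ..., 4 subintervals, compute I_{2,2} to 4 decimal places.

I_{0,0} (trapezoid, 1 panel, h=0.9000): -1.536477
I_{1,0} (trapezoid, 2 panels, h=0.4500): -1.547700
I_{2,0} (trapezoid, 4 panels, h=0.2250): -1.550791
I_{1,1} = -1.547700 + (-1.547700 − (-1.536477))/3 = -1.551441
I_{2,1} = -1.550791 + (-1.550791 − (-1.547700))/3 = -1.551821
I_{2,2} = -1.551821 + (-1.551821 − (-1.551441))/15 = -1.551846

-1.5518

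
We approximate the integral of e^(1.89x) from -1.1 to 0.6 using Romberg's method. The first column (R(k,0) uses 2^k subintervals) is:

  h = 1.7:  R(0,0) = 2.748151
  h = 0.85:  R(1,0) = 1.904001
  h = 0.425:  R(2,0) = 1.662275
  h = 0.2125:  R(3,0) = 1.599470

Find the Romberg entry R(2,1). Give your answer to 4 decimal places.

Richardson extrapolation on the trapezoidal column (denominator 4−1=3):
R(2,1) = 1.662275 + (1.662275 − 1.904001)/3 = 1.581700
(Column j=1 coincides with Simpson's rule on the same nodes.)

1.5817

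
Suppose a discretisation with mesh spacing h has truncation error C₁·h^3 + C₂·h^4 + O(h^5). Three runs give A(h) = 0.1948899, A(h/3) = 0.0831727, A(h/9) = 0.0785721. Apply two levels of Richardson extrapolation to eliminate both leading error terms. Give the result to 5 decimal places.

First eliminate the h^3 term (factor 3^3 = 27):
  B₁ = (27·0.0831727 − 0.1948899)/26 = 0.0788759
  B₂ = (27·0.0785721 − 0.0831727)/26 = 0.0783952
Then eliminate the h^4 term (factor 3^4 = 81):
  (81·0.0783952 − 0.0788759)/80 = 0.0783892

0.07839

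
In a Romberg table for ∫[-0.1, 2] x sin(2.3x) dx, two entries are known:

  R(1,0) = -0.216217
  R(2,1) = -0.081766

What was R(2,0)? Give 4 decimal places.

From R(2,1) = (4·R(2,0) − R(1,0))/3, solve for R(2,0):
4·R(2,0) = 3·(-0.081766) + (-0.216217) = -0.461515
R(2,0) = -0.115379

-0.1154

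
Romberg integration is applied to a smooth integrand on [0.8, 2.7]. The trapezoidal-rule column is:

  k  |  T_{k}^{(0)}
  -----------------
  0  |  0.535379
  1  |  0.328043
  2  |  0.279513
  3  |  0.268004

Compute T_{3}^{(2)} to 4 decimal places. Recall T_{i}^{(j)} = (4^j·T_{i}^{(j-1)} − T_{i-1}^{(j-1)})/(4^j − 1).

0.2642

Richardson extrapolation on the trapezoidal column (denominator 4−1=3):
T_{2}^{(1)} = 0.279513 + (0.279513 − 0.328043)/3 = 0.263336
T_{3}^{(1)} = 0.268004 + (0.268004 − 0.279513)/3 = 0.264168
T_{3}^{(2)} = 0.264168 + (0.264168 − 0.263336)/15 = 0.264223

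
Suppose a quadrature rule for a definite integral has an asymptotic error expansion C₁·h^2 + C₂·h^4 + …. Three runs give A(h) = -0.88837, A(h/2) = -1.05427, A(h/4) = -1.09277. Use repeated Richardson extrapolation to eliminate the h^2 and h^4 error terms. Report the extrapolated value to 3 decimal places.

First eliminate the h^2 term (factor 2^2 = 4):
  B₁ = (4·(-1.05427) − (-0.88837))/3 = -1.10957
  B₂ = (4·(-1.09277) − (-1.05427))/3 = -1.10560
Then eliminate the h^4 term (factor 2^4 = 16):
  (16·(-1.10560) − (-1.10957))/15 = -1.10534

-1.105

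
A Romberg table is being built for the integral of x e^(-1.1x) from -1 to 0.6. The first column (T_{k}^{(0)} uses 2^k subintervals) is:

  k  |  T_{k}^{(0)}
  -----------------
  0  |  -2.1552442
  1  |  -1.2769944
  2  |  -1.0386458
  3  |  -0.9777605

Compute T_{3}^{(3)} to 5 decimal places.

-0.95735

Richardson extrapolation on the trapezoidal column (denominator 4−1=3):
T_{1}^{(1)} = -1.2769944 + (-1.2769944 − (-2.1552442))/3 = -0.9842445
T_{2}^{(1)} = -1.0386458 + (-1.0386458 − (-1.2769944))/3 = -0.9591963
T_{3}^{(1)} = (4·(-0.9777605) − (-1.0386458)) / 3 = -0.9574654
T_{2}^{(2)} = (16·(-0.9591963) − (-0.9842445)) / 15 = -0.9575264
T_{3}^{(2)} = (16·(-0.9574654) − (-0.9591963)) / 15 = -0.9573500
T_{3}^{(3)} = -0.9573500 + (-0.9573500 − (-0.9575264))/63 = -0.9573472
(Column j=1 coincides with Simpson's rule on the same nodes.)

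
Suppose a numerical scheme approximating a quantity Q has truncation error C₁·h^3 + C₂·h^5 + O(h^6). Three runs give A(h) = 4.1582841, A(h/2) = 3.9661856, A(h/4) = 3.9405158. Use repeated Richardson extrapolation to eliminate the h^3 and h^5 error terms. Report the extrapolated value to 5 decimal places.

First eliminate the h^3 term (factor 2^3 = 8):
  B₁ = (8·3.9661856 − 4.1582841)/7 = 3.9387430
  B₂ = (8·3.9405158 − 3.9661856)/7 = 3.9368487
Then eliminate the h^5 term (factor 2^5 = 32):
  (32·3.9368487 − 3.9387430)/31 = 3.9367876

3.93679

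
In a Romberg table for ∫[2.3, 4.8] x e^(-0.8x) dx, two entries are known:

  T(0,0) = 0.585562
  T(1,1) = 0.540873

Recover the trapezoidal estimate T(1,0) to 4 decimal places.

From T(1,1) = (4·T(1,0) − T(0,0))/3, solve for T(1,0):
4·T(1,0) = 3·0.540873 + 0.585562 = 2.208181
T(1,0) = 0.552045

0.5520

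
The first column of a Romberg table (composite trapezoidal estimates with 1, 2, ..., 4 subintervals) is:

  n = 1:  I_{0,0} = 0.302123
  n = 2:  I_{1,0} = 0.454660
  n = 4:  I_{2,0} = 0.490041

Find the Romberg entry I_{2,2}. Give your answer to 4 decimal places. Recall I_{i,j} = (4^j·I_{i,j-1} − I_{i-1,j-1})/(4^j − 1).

0.5016

Richardson extrapolation on the trapezoidal column (denominator 4−1=3):
I_{1,1} = 0.454660 + (0.454660 − 0.302123)/3 = 0.505506
I_{2,1} = (4·0.490041 − 0.454660) / 3 = 0.501835
I_{2,2} = (16·0.501835 − 0.505506) / 15 = 0.501590
(Column j=1 coincides with Simpson's rule on the same nodes.)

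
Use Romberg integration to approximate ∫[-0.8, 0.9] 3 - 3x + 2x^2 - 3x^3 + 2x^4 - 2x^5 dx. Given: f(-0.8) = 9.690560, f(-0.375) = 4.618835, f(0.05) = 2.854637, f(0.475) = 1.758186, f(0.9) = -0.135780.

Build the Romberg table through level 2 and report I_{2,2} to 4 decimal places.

5.7650

I_{0,0} (trapezoid, 1 panel, h=1.7000): 8.121563
I_{1,0} (trapezoid, 2 panels, h=0.8500): 6.487223
I_{2,0} (trapezoid, 4 panels, h=0.4250): 5.953845
I_{1,1} = 6.487223 + (6.487223 − 8.121563)/3 = 5.942443
I_{2,1} = 5.953845 + (5.953845 − 6.487223)/3 = 5.776052
I_{2,2} = 5.776052 + (5.776052 − 5.942443)/15 = 5.764959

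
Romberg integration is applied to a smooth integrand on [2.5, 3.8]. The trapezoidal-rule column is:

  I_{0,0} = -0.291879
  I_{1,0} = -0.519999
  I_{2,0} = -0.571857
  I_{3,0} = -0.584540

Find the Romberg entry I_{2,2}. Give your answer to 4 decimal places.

-0.5887

I_{1,1} = -0.519999 + (-0.519999 − (-0.291879))/3 = -0.596039
I_{2,1} = (4·(-0.571857) − (-0.519999)) / 3 = -0.589143
I_{2,2} = -0.589143 + (-0.589143 − (-0.596039))/15 = -0.588683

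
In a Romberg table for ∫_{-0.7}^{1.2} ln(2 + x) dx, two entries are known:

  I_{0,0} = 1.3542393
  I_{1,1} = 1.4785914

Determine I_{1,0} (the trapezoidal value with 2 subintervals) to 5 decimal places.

From I_{1,1} = (4·I_{1,0} − I_{0,0})/3, solve for I_{1,0}:
4·I_{1,0} = 3·1.4785914 + 1.3542393 = 5.7900135
I_{1,0} = 1.4475034

1.44750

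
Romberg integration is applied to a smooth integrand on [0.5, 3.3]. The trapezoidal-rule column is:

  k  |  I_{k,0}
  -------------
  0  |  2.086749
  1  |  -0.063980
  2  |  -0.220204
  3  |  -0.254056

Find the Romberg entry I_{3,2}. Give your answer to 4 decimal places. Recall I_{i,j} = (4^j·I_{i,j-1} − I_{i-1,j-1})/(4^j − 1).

Richardson extrapolation on the trapezoidal column (denominator 4−1=3):
I_{2,1} = (4·(-0.220204) − (-0.063980)) / 3 = -0.272279
I_{3,1} = -0.254056 + (-0.254056 − (-0.220204))/3 = -0.265340
I_{3,2} = (16·(-0.265340) − (-0.272279)) / 15 = -0.264877
(Column j=1 coincides with Simpson's rule on the same nodes.)

-0.2649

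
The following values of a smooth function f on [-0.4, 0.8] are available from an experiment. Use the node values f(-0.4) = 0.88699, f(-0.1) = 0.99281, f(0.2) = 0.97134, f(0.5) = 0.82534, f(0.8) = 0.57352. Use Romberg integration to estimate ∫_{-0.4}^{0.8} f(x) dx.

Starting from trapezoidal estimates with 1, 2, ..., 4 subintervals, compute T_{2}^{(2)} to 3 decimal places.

T_{0}^{(0)} (trapezoid, 1 panel, h=1.2000): 0.87631
T_{1}^{(0)} (trapezoid, 2 panels, h=0.6000): 1.02096
T_{2}^{(0)} (trapezoid, 4 panels, h=0.3000): 1.05592
T_{1}^{(1)} = 1.02096 + (1.02096 − 0.87631)/3 = 1.06918
T_{2}^{(1)} = 1.05592 + (1.05592 − 1.02096)/3 = 1.06757
T_{2}^{(2)} = 1.06757 + (1.06757 − 1.06918)/15 = 1.06746

1.067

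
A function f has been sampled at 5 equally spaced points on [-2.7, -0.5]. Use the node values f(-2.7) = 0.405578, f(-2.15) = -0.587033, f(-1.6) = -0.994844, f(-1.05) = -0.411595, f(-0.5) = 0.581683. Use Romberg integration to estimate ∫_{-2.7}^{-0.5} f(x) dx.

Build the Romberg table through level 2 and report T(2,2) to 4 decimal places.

-0.9040

T(0,0) (trapezoid, 1 panel, h=2.2000): 1.085987
T(1,0) (trapezoid, 2 panels, h=1.1000): -0.551335
T(2,0) (trapezoid, 4 panels, h=0.5500): -0.824913
T(1,1) = -0.551335 + (-0.551335 − 1.085987)/3 = -1.097109
T(2,1) = -0.824913 + (-0.824913 − (-0.551335))/3 = -0.916106
T(2,2) = -0.916106 + (-0.916106 − (-1.097109))/15 = -0.904039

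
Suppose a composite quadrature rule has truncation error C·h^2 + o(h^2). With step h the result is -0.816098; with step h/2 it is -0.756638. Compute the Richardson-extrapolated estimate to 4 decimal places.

-0.7368

The leading error scales as h^2; refining by a factor of 2 reduces it by 2^2 = 4.
Extrapolated value = (4·A(h/2) − A(h)) / (4 − 1)
= (4·(-0.756638) − (-0.816098)) / 3
= -2.210454 / 3 = -0.736818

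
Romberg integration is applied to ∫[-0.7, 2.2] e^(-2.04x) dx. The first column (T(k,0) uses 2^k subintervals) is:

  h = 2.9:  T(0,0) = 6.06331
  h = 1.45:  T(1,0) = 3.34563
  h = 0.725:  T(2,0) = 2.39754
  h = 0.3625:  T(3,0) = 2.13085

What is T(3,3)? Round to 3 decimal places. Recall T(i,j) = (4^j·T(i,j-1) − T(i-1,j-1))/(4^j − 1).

Richardson extrapolation on the trapezoidal column (denominator 4−1=3):
T(1,1) = 3.34563 + (3.34563 − 6.06331)/3 = 2.43974
T(2,1) = 2.39754 + (2.39754 − 3.34563)/3 = 2.08151
T(3,1) = 2.13085 + (2.13085 − 2.39754)/3 = 2.04195
T(2,2) = (16·2.08151 − 2.43974) / 15 = 2.05763
T(3,2) = 2.04195 + (2.04195 − 2.08151)/15 = 2.03931
T(3,3) = 2.03931 + (2.03931 − 2.05763)/63 = 2.03902

2.039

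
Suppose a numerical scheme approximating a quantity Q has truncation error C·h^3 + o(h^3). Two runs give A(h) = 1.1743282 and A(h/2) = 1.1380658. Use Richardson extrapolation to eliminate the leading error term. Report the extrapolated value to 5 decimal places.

1.13289

Extrapolated value = (8·A(h/2) − A(h)) / (8 − 1)
= (8·1.1380658 − 1.1743282) / 7
= 7.9301982 / 7 = 1.1328855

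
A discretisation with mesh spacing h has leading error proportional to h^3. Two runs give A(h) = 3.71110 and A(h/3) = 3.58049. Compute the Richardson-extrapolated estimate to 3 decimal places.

3.575

The leading error scales as h^3; refining by a factor of 3 reduces it by 3^3 = 27.
Extrapolated value = (27·A(h/3) − A(h)) / (27 − 1)
= (27·3.58049 − 3.71110) / 26
= 92.96213 / 26 = 3.57547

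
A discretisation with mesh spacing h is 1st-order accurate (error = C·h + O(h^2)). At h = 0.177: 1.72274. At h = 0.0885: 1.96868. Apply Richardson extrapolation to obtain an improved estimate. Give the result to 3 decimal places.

2.215

The leading error scales as h; refining by a factor of 2 reduces it by 2^1 = 2.
Extrapolated value = (2·A(h/2) − A(h)) / (2 − 1)
= (2·1.96868 − 1.72274) / 1
= 2.21462 / 1 = 2.21462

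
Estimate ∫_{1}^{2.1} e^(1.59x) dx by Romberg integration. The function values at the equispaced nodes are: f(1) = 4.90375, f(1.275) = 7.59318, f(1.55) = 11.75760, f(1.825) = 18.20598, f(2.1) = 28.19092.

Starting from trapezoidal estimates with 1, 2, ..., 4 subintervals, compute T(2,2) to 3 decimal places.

T(0,0) (trapezoid, 1 panel, h=1.1000): 18.20207
T(1,0) (trapezoid, 2 panels, h=0.5500): 15.56771
T(2,0) (trapezoid, 4 panels, h=0.2750): 14.87863
T(1,1) = 15.56771 + (15.56771 − 18.20207)/3 = 14.68959
T(2,1) = 14.87863 + (14.87863 − 15.56771)/3 = 14.64894
T(2,2) = 14.64894 + (14.64894 − 14.68959)/15 = 14.64623

14.646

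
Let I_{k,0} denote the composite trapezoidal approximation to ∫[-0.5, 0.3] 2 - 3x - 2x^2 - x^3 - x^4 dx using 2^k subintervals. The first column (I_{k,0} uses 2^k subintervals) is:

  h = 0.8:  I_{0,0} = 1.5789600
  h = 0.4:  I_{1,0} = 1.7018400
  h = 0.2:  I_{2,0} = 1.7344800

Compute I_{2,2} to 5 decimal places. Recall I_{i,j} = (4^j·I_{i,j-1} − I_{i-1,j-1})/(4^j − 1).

Richardson extrapolation on the trapezoidal column (denominator 4−1=3):
I_{1,1} = 1.7018400 + (1.7018400 − 1.5789600)/3 = 1.7428000
I_{2,1} = 1.7344800 + (1.7344800 − 1.7018400)/3 = 1.7453600
I_{2,2} = (16·1.7453600 − 1.7428000) / 15 = 1.7455307

1.74553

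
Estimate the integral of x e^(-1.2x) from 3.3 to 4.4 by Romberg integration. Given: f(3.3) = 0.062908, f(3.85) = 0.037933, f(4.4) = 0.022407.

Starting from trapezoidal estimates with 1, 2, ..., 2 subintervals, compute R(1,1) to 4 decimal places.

0.0435

R(0,0) (trapezoid, 1 panel, h=1.1000): 0.046923
R(1,0) (trapezoid, 2 panels, h=0.5500): 0.044325
R(1,1) = 0.044325 + (0.044325 − 0.046923)/3 = 0.043459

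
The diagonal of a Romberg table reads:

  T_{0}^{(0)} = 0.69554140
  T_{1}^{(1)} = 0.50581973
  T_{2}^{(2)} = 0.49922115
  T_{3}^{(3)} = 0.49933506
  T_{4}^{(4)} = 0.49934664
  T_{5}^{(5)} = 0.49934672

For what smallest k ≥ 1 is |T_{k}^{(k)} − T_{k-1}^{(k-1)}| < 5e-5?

k = 4

|T_{1}^{(1)} − T_{0}^{(0)}| = 0.18972167 ≥ 5e-5
|T_{2}^{(2)} − T_{1}^{(1)}| = 0.00659858 ≥ 5e-5
|T_{3}^{(3)} − T_{2}^{(2)}| = 0.00011391 ≥ 5e-5
|T_{4}^{(4)} − T_{3}^{(3)}| = 0.00001158 < 5e-5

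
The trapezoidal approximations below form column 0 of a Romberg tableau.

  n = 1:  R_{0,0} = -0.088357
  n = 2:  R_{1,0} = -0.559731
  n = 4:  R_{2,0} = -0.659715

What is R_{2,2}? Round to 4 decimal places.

-0.6915

R_{1,1} = (4·(-0.559731) − (-0.088357)) / 3 = -0.716856
R_{2,1} = (4·(-0.659715) − (-0.559731)) / 3 = -0.693043
R_{2,2} = (16·(-0.693043) − (-0.716856)) / 15 = -0.691455
(Column j=1 coincides with Simpson's rule on the same nodes.)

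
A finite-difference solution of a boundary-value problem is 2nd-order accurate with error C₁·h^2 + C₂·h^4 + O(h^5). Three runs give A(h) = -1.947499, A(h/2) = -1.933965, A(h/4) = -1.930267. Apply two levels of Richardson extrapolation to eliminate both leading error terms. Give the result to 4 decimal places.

First eliminate the h^2 term (factor 2^2 = 4):
  B₁ = (4·(-1.933965) − (-1.947499))/3 = -1.929454
  B₂ = (4·(-1.930267) − (-1.933965))/3 = -1.929034
Then eliminate the h^4 term (factor 2^4 = 16):
  (16·(-1.929034) − (-1.929454))/15 = -1.929006

-1.9290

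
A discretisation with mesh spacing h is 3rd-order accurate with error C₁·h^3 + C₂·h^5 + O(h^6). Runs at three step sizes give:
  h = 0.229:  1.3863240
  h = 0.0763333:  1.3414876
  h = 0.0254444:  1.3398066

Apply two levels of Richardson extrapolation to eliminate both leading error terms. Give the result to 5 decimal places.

1.33974

First eliminate the h^3 term (factor 3^3 = 27):
  B₁ = (27·1.3414876 − 1.3863240)/26 = 1.3397631
  B₂ = (27·1.3398066 − 1.3414876)/26 = 1.3397419
Then eliminate the h^5 term (factor 3^5 = 243):
  (243·1.3397419 − 1.3397631)/242 = 1.3397418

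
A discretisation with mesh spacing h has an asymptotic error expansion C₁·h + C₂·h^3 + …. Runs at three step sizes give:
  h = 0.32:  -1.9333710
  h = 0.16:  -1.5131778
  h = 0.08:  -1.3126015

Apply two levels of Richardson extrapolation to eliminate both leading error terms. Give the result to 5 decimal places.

First eliminate the h term (factor 2^1 = 2):
  B₁ = (2·(-1.5131778) − (-1.9333710))/1 = -1.0929846
  B₂ = (2·(-1.3126015) − (-1.5131778))/1 = -1.1120252
Then eliminate the h^3 term (factor 2^3 = 8):
  (8·(-1.1120252) − (-1.0929846))/7 = -1.1147453

-1.11475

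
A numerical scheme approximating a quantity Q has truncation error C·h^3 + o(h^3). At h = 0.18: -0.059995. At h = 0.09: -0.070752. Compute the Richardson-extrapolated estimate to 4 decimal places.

The leading error scales as h^3; refining by a factor of 2 reduces it by 2^3 = 8.
Extrapolated value = (8·A(h/2) − A(h)) / (8 − 1)
= (8·(-0.070752) − (-0.059995)) / 7
= -0.506021 / 7 = -0.072289

-0.0723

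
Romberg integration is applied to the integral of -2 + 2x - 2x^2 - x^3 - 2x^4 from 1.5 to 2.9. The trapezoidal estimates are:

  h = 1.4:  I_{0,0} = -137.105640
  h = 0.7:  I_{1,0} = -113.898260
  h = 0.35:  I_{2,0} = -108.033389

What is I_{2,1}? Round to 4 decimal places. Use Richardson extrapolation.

I_{2,1} = -108.033389 + (-108.033389 − (-113.898260))/3 = -106.078432
(Column j=1 coincides with Simpson's rule on the same nodes.)

-106.0784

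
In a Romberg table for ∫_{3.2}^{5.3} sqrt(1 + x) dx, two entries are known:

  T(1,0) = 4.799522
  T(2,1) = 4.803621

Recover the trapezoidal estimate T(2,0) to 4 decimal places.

4.8026

From T(2,1) = (4·T(2,0) − T(1,0))/3, solve for T(2,0):
4·T(2,0) = 3·4.803621 + 4.799522 = 19.210385
T(2,0) = 4.802596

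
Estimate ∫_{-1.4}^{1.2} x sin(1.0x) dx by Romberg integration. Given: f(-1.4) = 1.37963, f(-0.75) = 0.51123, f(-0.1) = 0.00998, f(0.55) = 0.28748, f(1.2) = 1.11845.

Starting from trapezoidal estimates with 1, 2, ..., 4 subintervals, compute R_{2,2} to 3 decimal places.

R_{0,0} (trapezoid, 1 panel, h=2.6000): 3.24750
R_{1,0} (trapezoid, 2 panels, h=1.3000): 1.63673
R_{2,0} (trapezoid, 4 panels, h=0.6500): 1.33752
R_{1,1} = 1.63673 + (1.63673 − 3.24750)/3 = 1.09981
R_{2,1} = 1.33752 + (1.33752 − 1.63673)/3 = 1.23778
R_{2,2} = 1.23778 + (1.23778 − 1.09981)/15 = 1.24698

1.247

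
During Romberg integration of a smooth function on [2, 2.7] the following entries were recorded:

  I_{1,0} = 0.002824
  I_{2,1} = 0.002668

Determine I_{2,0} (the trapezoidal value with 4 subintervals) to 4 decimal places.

0.0027

From I_{2,1} = (4·I_{2,0} − I_{1,0})/3, solve for I_{2,0}:
4·I_{2,0} = 3·0.002668 + 0.002824 = 0.010828
I_{2,0} = 0.002707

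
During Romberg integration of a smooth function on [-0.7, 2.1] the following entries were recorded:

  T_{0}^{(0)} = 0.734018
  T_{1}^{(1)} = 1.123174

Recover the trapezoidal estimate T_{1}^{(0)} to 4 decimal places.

From T_{1}^{(1)} = (4·T_{1}^{(0)} − T_{0}^{(0)})/3, solve for T_{1}^{(0)}:
4·T_{1}^{(0)} = 3·1.123174 + 0.734018 = 4.103540
T_{1}^{(0)} = 1.025885

1.0259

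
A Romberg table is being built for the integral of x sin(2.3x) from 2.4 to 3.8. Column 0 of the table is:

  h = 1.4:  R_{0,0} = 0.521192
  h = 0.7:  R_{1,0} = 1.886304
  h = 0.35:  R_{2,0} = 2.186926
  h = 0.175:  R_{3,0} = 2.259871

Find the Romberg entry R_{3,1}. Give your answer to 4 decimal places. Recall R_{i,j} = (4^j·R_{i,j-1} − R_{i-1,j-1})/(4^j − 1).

R_{3,1} = 2.259871 + (2.259871 − 2.186926)/3 = 2.284186

2.2842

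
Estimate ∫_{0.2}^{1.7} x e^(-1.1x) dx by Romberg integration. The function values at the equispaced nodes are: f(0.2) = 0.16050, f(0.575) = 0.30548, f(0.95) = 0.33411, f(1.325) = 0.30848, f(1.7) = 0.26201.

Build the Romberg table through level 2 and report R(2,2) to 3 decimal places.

R(0,0) (trapezoid, 1 panel, h=1.5000): 0.31688
R(1,0) (trapezoid, 2 panels, h=0.7500): 0.40902
R(2,0) (trapezoid, 4 panels, h=0.3750): 0.43475
R(1,1) = 0.40902 + (0.40902 − 0.31688)/3 = 0.43973
R(2,1) = 0.43475 + (0.43475 − 0.40902)/3 = 0.44333
R(2,2) = 0.44333 + (0.44333 − 0.43973)/15 = 0.44357

0.444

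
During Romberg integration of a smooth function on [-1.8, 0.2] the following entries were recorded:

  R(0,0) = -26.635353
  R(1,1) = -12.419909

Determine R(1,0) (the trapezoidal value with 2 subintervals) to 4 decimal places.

From R(1,1) = (4·R(1,0) − R(0,0))/3, solve for R(1,0):
4·R(1,0) = 3·(-12.419909) + (-26.635353) = -63.895080
R(1,0) = -15.973770

-15.9738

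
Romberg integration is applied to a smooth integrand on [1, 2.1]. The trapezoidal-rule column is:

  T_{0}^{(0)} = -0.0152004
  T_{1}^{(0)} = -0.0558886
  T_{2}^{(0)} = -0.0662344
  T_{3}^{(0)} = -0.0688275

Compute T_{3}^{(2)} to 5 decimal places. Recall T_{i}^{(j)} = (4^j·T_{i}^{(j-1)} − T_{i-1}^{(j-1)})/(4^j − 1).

T_{2}^{(1)} = -0.0662344 + (-0.0662344 − (-0.0558886))/3 = -0.0696830
T_{3}^{(1)} = -0.0688275 + (-0.0688275 − (-0.0662344))/3 = -0.0696919
T_{3}^{(2)} = -0.0696919 + (-0.0696919 − (-0.0696830))/15 = -0.0696925
(Column j=1 coincides with Simpson's rule on the same nodes.)

-0.06969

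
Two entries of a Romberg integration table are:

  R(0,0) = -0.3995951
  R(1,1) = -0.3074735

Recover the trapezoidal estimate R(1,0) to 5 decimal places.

-0.33050

From R(1,1) = (4·R(1,0) − R(0,0))/3, solve for R(1,0):
4·R(1,0) = 3·(-0.3074735) + (-0.3995951) = -1.3220156
R(1,0) = -0.3305039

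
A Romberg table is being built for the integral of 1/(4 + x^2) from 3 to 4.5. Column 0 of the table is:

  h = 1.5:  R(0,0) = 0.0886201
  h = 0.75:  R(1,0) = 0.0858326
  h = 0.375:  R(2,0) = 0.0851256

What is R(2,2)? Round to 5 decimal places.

Richardson extrapolation on the trapezoidal column (denominator 4−1=3):
R(1,1) = 0.0858326 + (0.0858326 − 0.0886201)/3 = 0.0849034
R(2,1) = 0.0851256 + (0.0851256 − 0.0858326)/3 = 0.0848899
R(2,2) = (16·0.0848899 − 0.0849034) / 15 = 0.0848890

0.08489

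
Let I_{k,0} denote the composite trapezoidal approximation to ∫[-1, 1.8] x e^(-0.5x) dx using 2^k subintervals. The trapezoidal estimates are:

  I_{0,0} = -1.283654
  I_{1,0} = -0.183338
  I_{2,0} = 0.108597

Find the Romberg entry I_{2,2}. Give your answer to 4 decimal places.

Richardson extrapolation on the trapezoidal column (denominator 4−1=3):
I_{1,1} = (4·(-0.183338) − (-1.283654)) / 3 = 0.183434
I_{2,1} = 0.108597 + (0.108597 − (-0.183338))/3 = 0.205909
I_{2,2} = 0.205909 + (0.205909 − 0.183434)/15 = 0.207407
(Column j=1 coincides with Simpson's rule on the same nodes.)

0.2074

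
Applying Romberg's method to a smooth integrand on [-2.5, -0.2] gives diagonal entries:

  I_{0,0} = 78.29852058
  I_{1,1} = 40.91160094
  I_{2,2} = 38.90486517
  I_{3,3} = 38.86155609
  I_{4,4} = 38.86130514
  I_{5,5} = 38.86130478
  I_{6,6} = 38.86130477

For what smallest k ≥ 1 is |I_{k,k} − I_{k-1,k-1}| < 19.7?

k = 2

|I_{1,1} − I_{0,0}| = 37.38691964 ≥ 19.7
|I_{2,2} − I_{1,1}| = 2.00673577 < 19.7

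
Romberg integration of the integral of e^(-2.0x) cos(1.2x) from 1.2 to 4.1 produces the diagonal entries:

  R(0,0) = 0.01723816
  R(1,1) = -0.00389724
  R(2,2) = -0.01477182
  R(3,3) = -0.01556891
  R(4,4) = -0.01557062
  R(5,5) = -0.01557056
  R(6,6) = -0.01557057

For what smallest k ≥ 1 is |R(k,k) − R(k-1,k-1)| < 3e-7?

k = 5

|R(1,1) − R(0,0)| = 0.02113540 ≥ 3e-7
|R(2,2) − R(1,1)| = 0.01087458 ≥ 3e-7
|R(3,3) − R(2,2)| = 0.00079709 ≥ 3e-7
|R(4,4) − R(3,3)| = 0.00000171 ≥ 3e-7
|R(5,5) − R(4,4)| = 0.00000006 < 3e-7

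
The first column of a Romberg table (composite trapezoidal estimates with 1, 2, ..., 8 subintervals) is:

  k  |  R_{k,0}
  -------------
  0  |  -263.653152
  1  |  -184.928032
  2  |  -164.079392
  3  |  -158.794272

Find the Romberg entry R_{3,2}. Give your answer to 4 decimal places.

R_{2,1} = -164.079392 + (-164.079392 − (-184.928032))/3 = -157.129845
R_{3,1} = -158.794272 + (-158.794272 − (-164.079392))/3 = -157.032565
R_{3,2} = (16·(-157.032565) − (-157.129845)) / 15 = -157.026080

-157.0261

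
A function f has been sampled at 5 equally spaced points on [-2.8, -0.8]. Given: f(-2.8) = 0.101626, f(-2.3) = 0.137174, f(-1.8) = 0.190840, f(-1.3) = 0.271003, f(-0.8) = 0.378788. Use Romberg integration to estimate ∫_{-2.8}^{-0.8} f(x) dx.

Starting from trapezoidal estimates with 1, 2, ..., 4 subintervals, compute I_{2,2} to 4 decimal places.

I_{0,0} (trapezoid, 1 panel, h=2.0000): 0.480414
I_{1,0} (trapezoid, 2 panels, h=1.0000): 0.431047
I_{2,0} (trapezoid, 4 panels, h=0.5000): 0.419612
I_{1,1} = 0.431047 + (0.431047 − 0.480414)/3 = 0.414591
I_{2,1} = 0.419612 + (0.419612 − 0.431047)/3 = 0.415800
I_{2,2} = 0.415800 + (0.415800 − 0.414591)/15 = 0.415881

0.4159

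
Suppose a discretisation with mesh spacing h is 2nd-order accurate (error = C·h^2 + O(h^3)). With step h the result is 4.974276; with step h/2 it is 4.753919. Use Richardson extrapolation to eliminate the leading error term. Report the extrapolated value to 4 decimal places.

4.6805

The leading error scales as h^2; refining by a factor of 2 reduces it by 2^2 = 4.
Extrapolated value = (4·A(h/2) − A(h)) / (4 − 1)
= (4·4.753919 − 4.974276) / 3
= 14.041400 / 3 = 4.680467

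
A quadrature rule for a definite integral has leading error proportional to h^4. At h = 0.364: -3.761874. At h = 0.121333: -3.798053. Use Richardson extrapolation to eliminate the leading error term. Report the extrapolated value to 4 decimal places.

-3.7985

The leading error scales as h^4; refining by a factor of 3 reduces it by 3^4 = 81.
Extrapolated value = (81·A(h/3) − A(h)) / (81 − 1)
= (81·(-3.798053) − (-3.761874)) / 80
= -303.880419 / 80 = -3.798505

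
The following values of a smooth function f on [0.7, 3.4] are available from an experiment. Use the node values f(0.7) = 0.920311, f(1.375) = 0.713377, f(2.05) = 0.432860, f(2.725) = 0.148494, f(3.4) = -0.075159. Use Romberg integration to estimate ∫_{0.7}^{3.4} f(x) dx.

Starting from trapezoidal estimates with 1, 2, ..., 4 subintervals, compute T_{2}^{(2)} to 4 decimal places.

1.1607

T_{0}^{(0)} (trapezoid, 1 panel, h=2.7000): 1.140955
T_{1}^{(0)} (trapezoid, 2 panels, h=1.3500): 1.154839
T_{2}^{(0)} (trapezoid, 4 panels, h=0.6750): 1.159182
T_{1}^{(1)} = 1.154839 + (1.154839 − 1.140955)/3 = 1.159467
T_{2}^{(1)} = 1.159182 + (1.159182 − 1.154839)/3 = 1.160630
T_{2}^{(2)} = 1.160630 + (1.160630 − 1.159467)/15 = 1.160708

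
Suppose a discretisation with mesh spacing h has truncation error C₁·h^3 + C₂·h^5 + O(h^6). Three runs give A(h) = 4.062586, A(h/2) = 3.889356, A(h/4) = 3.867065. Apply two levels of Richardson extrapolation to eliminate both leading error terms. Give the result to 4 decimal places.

First eliminate the h^3 term (factor 2^3 = 8):
  B₁ = (8·3.889356 − 4.062586)/7 = 3.864609
  B₂ = (8·3.867065 − 3.889356)/7 = 3.863881
Then eliminate the h^5 term (factor 2^5 = 32):
  (32·3.863881 − 3.864609)/31 = 3.863858

3.8639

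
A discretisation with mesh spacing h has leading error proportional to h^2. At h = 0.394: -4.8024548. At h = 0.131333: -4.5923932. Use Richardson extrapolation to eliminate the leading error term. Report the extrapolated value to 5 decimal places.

The leading error scales as h^2; refining by a factor of 3 reduces it by 3^2 = 9.
Extrapolated value = (9·A(h/3) − A(h)) / (9 − 1)
= (9·(-4.5923932) − (-4.8024548)) / 8
= -36.5290840 / 8 = -4.5661355

-4.56614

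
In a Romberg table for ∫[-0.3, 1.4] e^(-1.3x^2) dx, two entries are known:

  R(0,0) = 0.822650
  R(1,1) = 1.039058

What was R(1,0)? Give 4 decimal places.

From R(1,1) = (4·R(1,0) − R(0,0))/3, solve for R(1,0):
4·R(1,0) = 3·1.039058 + 0.822650 = 3.939824
R(1,0) = 0.984956

0.9850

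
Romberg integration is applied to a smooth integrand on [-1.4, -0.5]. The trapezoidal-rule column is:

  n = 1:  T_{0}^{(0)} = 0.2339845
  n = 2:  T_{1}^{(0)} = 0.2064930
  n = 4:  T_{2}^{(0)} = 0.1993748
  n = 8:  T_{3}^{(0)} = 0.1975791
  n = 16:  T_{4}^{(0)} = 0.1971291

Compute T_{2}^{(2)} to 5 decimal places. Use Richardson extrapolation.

0.19698

Richardson extrapolation on the trapezoidal column (denominator 4−1=3):
T_{1}^{(1)} = (4·0.2064930 − 0.2339845) / 3 = 0.1973292
T_{2}^{(1)} = 0.1993748 + (0.1993748 − 0.2064930)/3 = 0.1970021
T_{2}^{(2)} = (16·0.1970021 − 0.1973292) / 15 = 0.1969803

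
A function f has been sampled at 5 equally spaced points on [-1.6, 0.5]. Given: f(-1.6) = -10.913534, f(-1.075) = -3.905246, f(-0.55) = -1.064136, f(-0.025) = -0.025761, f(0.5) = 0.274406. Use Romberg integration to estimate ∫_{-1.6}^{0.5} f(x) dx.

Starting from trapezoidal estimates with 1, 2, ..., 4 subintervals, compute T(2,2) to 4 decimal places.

-4.9708

T(0,0) (trapezoid, 1 panel, h=2.1000): -11.171084
T(1,0) (trapezoid, 2 panels, h=1.0500): -6.702885
T(2,0) (trapezoid, 4 panels, h=0.5250): -5.415221
T(1,1) = -6.702885 + (-6.702885 − (-11.171084))/3 = -5.213485
T(2,1) = -5.415221 + (-5.415221 − (-6.702885))/3 = -4.986000
T(2,2) = -4.986000 + (-4.986000 − (-5.213485))/15 = -4.970834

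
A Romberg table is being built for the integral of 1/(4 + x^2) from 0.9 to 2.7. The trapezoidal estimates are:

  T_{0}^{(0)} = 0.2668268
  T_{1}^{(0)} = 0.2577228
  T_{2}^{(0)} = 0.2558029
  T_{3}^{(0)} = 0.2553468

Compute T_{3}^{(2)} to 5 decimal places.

Richardson extrapolation on the trapezoidal column (denominator 4−1=3):
T_{2}^{(1)} = 0.2558029 + (0.2558029 − 0.2577228)/3 = 0.2551629
T_{3}^{(1)} = (4·0.2553468 − 0.2558029) / 3 = 0.2551948
T_{3}^{(2)} = 0.2551948 + (0.2551948 − 0.2551629)/15 = 0.2551969

0.25520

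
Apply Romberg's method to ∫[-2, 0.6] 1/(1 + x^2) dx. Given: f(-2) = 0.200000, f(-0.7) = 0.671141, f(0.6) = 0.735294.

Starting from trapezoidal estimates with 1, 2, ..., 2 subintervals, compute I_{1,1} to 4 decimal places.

1.5686

I_{0,0} (trapezoid, 1 panel, h=2.6000): 1.215882
I_{1,0} (trapezoid, 2 panels, h=1.3000): 1.480424
I_{1,1} = 1.480424 + (1.480424 − 1.215882)/3 = 1.568605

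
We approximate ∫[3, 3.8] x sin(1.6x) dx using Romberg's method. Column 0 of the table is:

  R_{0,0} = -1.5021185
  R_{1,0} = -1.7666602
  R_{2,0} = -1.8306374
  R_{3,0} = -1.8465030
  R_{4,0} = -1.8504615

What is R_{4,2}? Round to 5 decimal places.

Richardson extrapolation on the trapezoidal column (denominator 4−1=3):
R_{3,1} = (4·(-1.8465030) − (-1.8306374)) / 3 = -1.8517915
R_{4,1} = (4·(-1.8504615) − (-1.8465030)) / 3 = -1.8517810
R_{4,2} = (16·(-1.8517810) − (-1.8517915)) / 15 = -1.8517803

-1.85178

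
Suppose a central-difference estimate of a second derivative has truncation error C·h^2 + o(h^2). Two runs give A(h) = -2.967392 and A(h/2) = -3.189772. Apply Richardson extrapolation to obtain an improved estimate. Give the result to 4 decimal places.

-3.2639

Extrapolated value = (4·A(h/2) − A(h)) / (4 − 1)
= (4·(-3.189772) − (-2.967392)) / 3
= -9.791696 / 3 = -3.263899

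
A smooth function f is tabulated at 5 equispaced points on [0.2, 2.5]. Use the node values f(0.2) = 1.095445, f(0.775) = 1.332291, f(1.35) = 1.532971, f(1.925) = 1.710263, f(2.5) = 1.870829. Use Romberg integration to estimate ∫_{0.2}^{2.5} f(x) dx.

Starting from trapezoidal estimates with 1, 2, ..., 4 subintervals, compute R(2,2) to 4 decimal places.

3.4889

R(0,0) (trapezoid, 1 panel, h=2.3000): 3.411215
R(1,0) (trapezoid, 2 panels, h=1.1500): 3.468524
R(2,0) (trapezoid, 4 panels, h=0.5750): 3.483731
R(1,1) = 3.468524 + (3.468524 − 3.411215)/3 = 3.487627
R(2,1) = 3.483731 + (3.483731 − 3.468524)/3 = 3.488800
R(2,2) = 3.488800 + (3.488800 − 3.487627)/15 = 3.488878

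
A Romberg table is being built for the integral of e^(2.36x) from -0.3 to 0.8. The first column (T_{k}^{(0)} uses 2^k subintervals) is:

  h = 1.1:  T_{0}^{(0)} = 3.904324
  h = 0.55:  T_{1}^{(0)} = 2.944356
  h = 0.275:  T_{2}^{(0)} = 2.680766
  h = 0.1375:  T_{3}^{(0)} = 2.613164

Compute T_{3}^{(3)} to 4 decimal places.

2.5905

T_{1}^{(1)} = (4·2.944356 − 3.904324) / 3 = 2.624367
T_{2}^{(1)} = 2.680766 + (2.680766 − 2.944356)/3 = 2.592903
T_{3}^{(1)} = (4·2.613164 − 2.680766) / 3 = 2.590630
T_{2}^{(2)} = (16·2.592903 − 2.624367) / 15 = 2.590805
T_{3}^{(2)} = 2.590630 + (2.590630 − 2.592903)/15 = 2.590478
T_{3}^{(3)} = (64·2.590478 − 2.590805) / 63 = 2.590473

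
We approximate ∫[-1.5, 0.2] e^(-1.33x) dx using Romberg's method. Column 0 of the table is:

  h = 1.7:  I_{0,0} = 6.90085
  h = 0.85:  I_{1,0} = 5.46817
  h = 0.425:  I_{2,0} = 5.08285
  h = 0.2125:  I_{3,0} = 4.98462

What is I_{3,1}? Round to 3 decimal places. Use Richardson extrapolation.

Richardson extrapolation on the trapezoidal column (denominator 4−1=3):
I_{3,1} = (4·4.98462 − 5.08285) / 3 = 4.95188
(Column j=1 coincides with Simpson's rule on the same nodes.)

4.952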